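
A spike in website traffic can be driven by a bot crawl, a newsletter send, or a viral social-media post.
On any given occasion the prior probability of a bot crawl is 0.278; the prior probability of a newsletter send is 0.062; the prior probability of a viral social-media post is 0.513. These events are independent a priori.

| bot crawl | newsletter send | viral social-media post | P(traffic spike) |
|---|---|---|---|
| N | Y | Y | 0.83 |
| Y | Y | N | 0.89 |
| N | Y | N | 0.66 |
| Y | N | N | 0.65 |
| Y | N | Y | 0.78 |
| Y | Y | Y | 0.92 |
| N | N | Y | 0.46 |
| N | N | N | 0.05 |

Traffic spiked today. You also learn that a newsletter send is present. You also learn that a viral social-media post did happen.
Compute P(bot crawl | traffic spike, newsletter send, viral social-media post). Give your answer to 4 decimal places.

Enumerate both values of bot crawl and weight by the priors:
  P(traffic spike | newsletter send, viral social-media post) = 0.83×0.722 + 0.92×0.278
        = 0.599260 + 0.255760 = 0.855020
The terms with bot crawl present sum to 0.255760, so
  P(bot crawl | traffic spike, newsletter send, viral social-media post) = 0.255760 / 0.855020 ≈ 0.2991

P(bot crawl | traffic spike, newsletter send, viral social-media post) ≈ 0.2991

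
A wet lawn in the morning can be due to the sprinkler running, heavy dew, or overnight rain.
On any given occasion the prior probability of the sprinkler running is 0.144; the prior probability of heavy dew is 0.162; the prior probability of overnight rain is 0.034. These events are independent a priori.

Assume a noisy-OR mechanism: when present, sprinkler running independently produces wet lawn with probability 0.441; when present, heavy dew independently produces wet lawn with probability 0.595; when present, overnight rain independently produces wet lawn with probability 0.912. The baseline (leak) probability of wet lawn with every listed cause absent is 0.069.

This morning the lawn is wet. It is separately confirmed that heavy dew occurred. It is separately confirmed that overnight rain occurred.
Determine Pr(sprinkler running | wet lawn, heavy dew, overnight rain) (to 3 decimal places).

Pr(sprinkler running | wet lawn, heavy dew, overnight rain) ≈ 0.146

Under noisy-OR, P(wet lawn | causes) = 1 − (1−0.069)·∏(1−qᵢ) over the active causes.
P(wet lawn | heavy dew, overnight rain) = 0.966819·0.856 + 0.981452·0.144 = 0.827597 + 0.141329 = 0.968926
The sprinkler running-present share is 0.981452·0.144 = 0.141329.
So P(sprinkler running | wet lawn, heavy dew, overnight rain) = 0.141329/0.968926 ≈ 0.146.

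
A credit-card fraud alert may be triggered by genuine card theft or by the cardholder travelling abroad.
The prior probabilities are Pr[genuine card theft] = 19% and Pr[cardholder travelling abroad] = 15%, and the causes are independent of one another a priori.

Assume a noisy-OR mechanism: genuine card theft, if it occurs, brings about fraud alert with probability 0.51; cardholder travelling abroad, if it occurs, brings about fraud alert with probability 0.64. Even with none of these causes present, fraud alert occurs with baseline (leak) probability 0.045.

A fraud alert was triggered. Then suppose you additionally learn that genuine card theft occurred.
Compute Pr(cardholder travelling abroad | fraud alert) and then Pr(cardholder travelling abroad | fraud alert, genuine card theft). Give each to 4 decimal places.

Under noisy-OR, P(fraud alert | causes) = 1 − (1−0.045)·∏(1−qᵢ) over the active causes.
Numerator (weight on configurations with cardholder travelling abroad): 0.079728 + 0.023699 = 0.103427
Normalizer over all consistent configurations: 0.045×0.81×0.85 + 0.6562×0.81×0.15 + 0.53205×0.19×0.85 + 0.831538×0.19×0.15 = 0.220336
Posterior = 0.103427 / 0.220336 ≈ 0.4694

Now also conditioning on genuine card theft=true:
Enumerate both values of cardholder travelling abroad and weight by the priors:
  P(fraud alert | genuine card theft) = 0.53205·0.85 + 0.831538·0.15
        = 0.452242 + 0.124731 = 0.576973
Keeping only the cardholder travelling abroad-present terms gives 0.124731, so
  P(cardholder travelling abroad | fraud alert, genuine card theft) = 0.124731 / 0.576973 ≈ 0.2162
This is intercausal reasoning (explaining away): once genuine card theft accounts for the fraud alert, cardholder travelling abroad becomes less likely.

Pr(cardholder travelling abroad | fraud alert) ≈ 0.4694; Pr(cardholder travelling abroad | fraud alert, genuine card theft) ≈ 0.2162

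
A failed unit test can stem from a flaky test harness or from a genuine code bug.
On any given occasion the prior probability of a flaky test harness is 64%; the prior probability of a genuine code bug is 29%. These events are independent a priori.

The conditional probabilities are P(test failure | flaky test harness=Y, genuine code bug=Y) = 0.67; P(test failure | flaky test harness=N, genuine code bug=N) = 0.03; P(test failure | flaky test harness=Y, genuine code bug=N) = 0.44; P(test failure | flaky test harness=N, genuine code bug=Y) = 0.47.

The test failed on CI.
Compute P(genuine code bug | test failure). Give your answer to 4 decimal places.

Weight on genuine code bug=true, given the evidence: 0.049068 + 0.124352 = 0.173420
Normalizer over all consistent configurations: 0.03·0.36·0.71 + 0.47·0.36·0.29 + 0.44·0.64·0.71 + 0.67·0.64·0.29 = 0.381024
P(genuine code bug | test failure) = 0.173420/0.381024 ≈ 0.4551

P(genuine code bug | test failure) ≈ 0.4551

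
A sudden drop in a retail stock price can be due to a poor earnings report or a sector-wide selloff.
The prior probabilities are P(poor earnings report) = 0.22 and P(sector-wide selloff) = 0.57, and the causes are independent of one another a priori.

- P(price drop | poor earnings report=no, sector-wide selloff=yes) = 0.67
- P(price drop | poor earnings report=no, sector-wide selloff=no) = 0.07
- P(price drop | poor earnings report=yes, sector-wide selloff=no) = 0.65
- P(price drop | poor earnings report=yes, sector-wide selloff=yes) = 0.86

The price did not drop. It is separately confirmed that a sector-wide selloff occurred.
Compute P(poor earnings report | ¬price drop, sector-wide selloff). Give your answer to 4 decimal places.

P(poor earnings report | ¬price drop, sector-wide selloff) ≈ 0.1069

By total probability over both values of poor earnings report:
  P(¬price drop | sector-wide selloff) = 0.33*0.78 + 0.14*0.22
        = 0.257400 + 0.030800 = 0.288200
Keeping only the poor earnings report-present terms gives 0.030800, so
  P(poor earnings report | ¬price drop, sector-wide selloff) = 0.030800 / 0.288200 ≈ 0.1069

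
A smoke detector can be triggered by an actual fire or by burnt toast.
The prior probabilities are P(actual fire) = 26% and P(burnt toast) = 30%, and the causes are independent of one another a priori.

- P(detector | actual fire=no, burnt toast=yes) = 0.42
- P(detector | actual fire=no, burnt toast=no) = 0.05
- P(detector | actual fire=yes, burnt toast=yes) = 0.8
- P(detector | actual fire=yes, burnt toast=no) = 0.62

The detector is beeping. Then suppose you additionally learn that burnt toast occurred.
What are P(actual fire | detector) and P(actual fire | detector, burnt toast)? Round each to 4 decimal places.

Sum P(detector|·) weighted by the priors over the 4 (actual fire, burnt toast) configurations:
  P(detector) = 0.05*0.74*0.7 + 0.42*0.74*0.3 + 0.62*0.26*0.7 + 0.8*0.26*0.3
        = 0.025900 + 0.093240 + 0.112840 + 0.062400 = 0.294380
Keeping only the actual fire-present terms gives 0.175240, so
  P(actual fire | detector) = 0.175240 / 0.294380 ≈ 0.5953

Now also conditioning on burnt toast=true:
Numerator (weight on configurations with actual fire): 0.8*0.26 = 0.208000
The normalizing constant is 0.42*0.74 + 0.8*0.26 = 0.518800
Posterior = 0.208000 / 0.518800 ≈ 0.4009
Conditioning on burnt toast lowers the posterior on actual fire: the classic explaining-away effect in a common-effect structure.

P(actual fire | detector) ≈ 0.5953; P(actual fire | detector, burnt toast) ≈ 0.4009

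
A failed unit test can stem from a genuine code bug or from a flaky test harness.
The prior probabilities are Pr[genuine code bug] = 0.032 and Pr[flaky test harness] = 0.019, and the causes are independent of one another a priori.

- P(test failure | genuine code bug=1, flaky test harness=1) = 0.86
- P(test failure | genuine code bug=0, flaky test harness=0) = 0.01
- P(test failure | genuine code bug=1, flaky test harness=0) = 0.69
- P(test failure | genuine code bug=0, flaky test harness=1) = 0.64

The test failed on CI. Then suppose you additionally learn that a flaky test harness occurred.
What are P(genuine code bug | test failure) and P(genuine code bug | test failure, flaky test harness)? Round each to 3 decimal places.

P(genuine code bug | test failure) ≈ 0.511; P(genuine code bug | test failure, flaky test harness) ≈ 0.043

Enumerate the 4 (genuine code bug, flaky test harness) configurations and weight by the priors:
  P(test failure) = 0.01×0.968×0.981 + 0.64×0.968×0.019 + 0.69×0.032×0.981 + 0.86×0.032×0.019
        = 0.009496 + 0.011771 + 0.021660 + 0.000523 = 0.043450
Configurations with genuine code bug contribute 0.022183, so
  P(genuine code bug | test failure) = 0.022183 / 0.043450 ≈ 0.511

With the extra evidence:
For the numerator, keep only genuine code bug=true terms: 0.86×0.032 = 0.027520
Normalizer over all consistent configurations: 0.64×0.968 + 0.86×0.032 = 0.647040
P(genuine code bug | test failure, flaky test harness) = 0.027520/0.647040 ≈ 0.043
Conditioning on flaky test harness lowers the posterior on genuine code bug: the classic explaining-away effect in a common-effect structure.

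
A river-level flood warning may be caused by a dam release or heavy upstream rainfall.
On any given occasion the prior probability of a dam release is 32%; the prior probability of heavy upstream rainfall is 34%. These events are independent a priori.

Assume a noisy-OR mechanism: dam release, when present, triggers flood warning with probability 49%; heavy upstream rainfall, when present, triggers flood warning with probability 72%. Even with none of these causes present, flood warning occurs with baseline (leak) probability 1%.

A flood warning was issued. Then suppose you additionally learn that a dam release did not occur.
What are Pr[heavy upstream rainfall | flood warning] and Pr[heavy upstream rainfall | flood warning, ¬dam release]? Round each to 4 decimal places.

Under noisy-OR, P(flood warning | causes) = 1 − (1−0.01)·∏(1−qᵢ) over the active causes.
Sum P(flood warning|·) weighted by the priors over the 4 (dam release, heavy upstream rainfall) configurations:
  P(flood warning) = 0.01*0.68*0.66 + 0.7228*0.68*0.34 + 0.4951*0.32*0.66 + 0.858628*0.32*0.34
        = 0.004488 + 0.167111 + 0.104565 + 0.093419 = 0.369583
The terms with heavy upstream rainfall present sum to 0.260530, so
  P(heavy upstream rainfall | flood warning) = 0.260530 / 0.369583 ≈ 0.7049

With the extra evidence:
Sum P(flood warning|·) weighted by the priors over both values of heavy upstream rainfall:
  P(flood warning | ¬dam release) = 0.01×0.66 + 0.7228×0.34
        = 0.006600 + 0.245752 = 0.252352
Configurations with heavy upstream rainfall contribute 0.245752, so
  P(heavy upstream rainfall | flood warning, ¬dam release) = 0.245752 / 0.252352 ≈ 0.9738
With dam release excluded, heavy upstream rainfall must carry more of the explanatory weight for the flood warning.

Pr[heavy upstream rainfall | flood warning] ≈ 0.7049; Pr[heavy upstream rainfall | flood warning, ¬dam release] ≈ 0.9738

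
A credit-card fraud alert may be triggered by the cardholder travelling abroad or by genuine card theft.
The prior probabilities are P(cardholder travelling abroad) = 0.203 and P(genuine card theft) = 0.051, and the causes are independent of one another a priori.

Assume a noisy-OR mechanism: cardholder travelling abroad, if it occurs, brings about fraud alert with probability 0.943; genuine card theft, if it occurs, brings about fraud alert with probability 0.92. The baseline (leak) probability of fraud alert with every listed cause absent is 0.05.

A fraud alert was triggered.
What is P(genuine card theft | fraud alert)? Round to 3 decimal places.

P(genuine card theft | fraud alert) ≈ 0.179

Under noisy-OR, P(fraud alert | causes) = 1 − (1−0.05)·∏(1−qᵢ) over the active causes.
For the numerator, keep only genuine card theft=true terms: 0.037558 + 0.010308 = 0.047866
The normalizing constant is 0.05*0.797*0.949 + 0.924*0.797*0.051 + 0.94585*0.203*0.949 + 0.995668*0.203*0.051 = 0.267899
P(genuine card theft | fraud alert) = 0.047866/0.267899 ≈ 0.179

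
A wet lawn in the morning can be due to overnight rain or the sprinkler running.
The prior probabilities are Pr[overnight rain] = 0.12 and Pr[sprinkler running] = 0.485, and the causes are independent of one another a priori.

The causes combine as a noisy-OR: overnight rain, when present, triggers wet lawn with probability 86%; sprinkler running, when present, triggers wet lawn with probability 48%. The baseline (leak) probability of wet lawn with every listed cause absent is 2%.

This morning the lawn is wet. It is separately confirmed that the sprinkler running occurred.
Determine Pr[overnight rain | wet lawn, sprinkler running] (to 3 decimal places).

Under noisy-OR, P(wet lawn | causes) = 1 − (1−0.02)·∏(1−qᵢ) over the active causes.
P(wet lawn | sprinkler running) = 0.4904×0.88 + 0.928656×0.12 = 0.431552 + 0.111439 = 0.542991
Restricting to configurations with overnight rain present: 0.928656×0.12 = 0.111439.
Hence the posterior is 0.111439/0.542991 ≈ 0.205.

Pr[overnight rain | wet lawn, sprinkler running] ≈ 0.205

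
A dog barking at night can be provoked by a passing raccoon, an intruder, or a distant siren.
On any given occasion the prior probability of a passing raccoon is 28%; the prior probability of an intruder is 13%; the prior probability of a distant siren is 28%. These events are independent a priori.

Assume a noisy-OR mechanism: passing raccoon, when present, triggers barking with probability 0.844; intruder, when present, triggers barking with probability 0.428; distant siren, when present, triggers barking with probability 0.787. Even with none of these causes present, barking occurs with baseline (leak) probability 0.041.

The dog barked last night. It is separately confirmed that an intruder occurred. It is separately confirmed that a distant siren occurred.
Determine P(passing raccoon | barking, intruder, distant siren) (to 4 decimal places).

P(passing raccoon | barking, intruder, distant siren) ≈ 0.3018

Under noisy-OR, P(barking | causes) = 1 − (1−0.041)·∏(1−qᵢ) over the active causes.
Sum P(barking|·) weighted by the priors over both values of passing raccoon:
  P(barking | intruder, distant siren) = 0.883159×0.72 + 0.981773×0.28
        = 0.635874 + 0.274896 = 0.910770
The terms with passing raccoon present sum to 0.274896, so
  P(passing raccoon | barking, intruder, distant siren) = 0.274896 / 0.910770 ≈ 0.3018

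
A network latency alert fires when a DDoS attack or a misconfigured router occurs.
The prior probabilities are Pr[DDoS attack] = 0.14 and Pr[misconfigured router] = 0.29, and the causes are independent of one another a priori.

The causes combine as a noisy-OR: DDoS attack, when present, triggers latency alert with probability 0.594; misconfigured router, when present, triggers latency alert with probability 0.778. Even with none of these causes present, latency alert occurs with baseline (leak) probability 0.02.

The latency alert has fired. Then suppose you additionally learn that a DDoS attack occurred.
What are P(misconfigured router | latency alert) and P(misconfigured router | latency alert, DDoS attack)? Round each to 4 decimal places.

Under noisy-OR, P(latency alert | causes) = 1 − (1−0.02)·∏(1−qᵢ) over the active causes.
Sum P(latency alert|·) weighted by the priors over the 4 (DDoS attack, misconfigured router) configurations:
  P(latency alert) = 0.02·0.86·0.71 + 0.78244·0.86·0.29 + 0.60212·0.14·0.71 + 0.911671·0.14·0.29
        = 0.012212 + 0.195141 + 0.059851 + 0.037014 = 0.304218
Configurations with misconfigured router contribute 0.232155, so
  P(misconfigured router | latency alert) = 0.232155 / 0.304218 ≈ 0.7631

With the extra evidence:
Sum P(latency alert|·) weighted by the priors over both values of misconfigured router:
  P(latency alert | DDoS attack) = 0.60212*0.71 + 0.911671*0.29
        = 0.427505 + 0.264385 = 0.691890
Keeping only the misconfigured router-present terms gives 0.264385, so
  P(misconfigured router | latency alert, DDoS attack) = 0.264385 / 0.691890 ≈ 0.3821

P(misconfigured router | latency alert) ≈ 0.7631; P(misconfigured router | latency alert, DDoS attack) ≈ 0.3821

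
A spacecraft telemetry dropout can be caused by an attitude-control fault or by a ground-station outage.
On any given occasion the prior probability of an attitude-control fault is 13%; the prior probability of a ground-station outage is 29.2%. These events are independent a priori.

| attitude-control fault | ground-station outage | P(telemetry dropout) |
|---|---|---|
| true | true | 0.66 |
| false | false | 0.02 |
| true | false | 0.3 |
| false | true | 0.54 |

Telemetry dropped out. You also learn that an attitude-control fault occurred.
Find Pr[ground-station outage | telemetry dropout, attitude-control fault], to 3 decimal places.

Pr[ground-station outage | telemetry dropout, attitude-control fault] ≈ 0.476

Numerator (weight on configurations with ground-station outage): 0.66×0.292 = 0.192720
Normalizer over all consistent configurations: 0.3×0.708 + 0.66×0.292 = 0.405120
Posterior = 0.192720 / 0.405120 ≈ 0.476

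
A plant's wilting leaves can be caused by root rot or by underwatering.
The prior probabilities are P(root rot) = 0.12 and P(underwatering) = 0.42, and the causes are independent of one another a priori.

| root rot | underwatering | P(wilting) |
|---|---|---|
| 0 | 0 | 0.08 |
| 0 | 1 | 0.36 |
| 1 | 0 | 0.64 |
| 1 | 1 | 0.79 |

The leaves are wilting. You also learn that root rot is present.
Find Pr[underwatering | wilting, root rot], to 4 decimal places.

Pr[underwatering | wilting, root rot] ≈ 0.4720

For the numerator, keep only underwatering=true terms: 0.79*0.42 = 0.331800
The normalizing constant is 0.64*0.58 + 0.79*0.42 = 0.703000
P(underwatering | wilting, root rot) = 0.331800/0.703000 ≈ 0.4720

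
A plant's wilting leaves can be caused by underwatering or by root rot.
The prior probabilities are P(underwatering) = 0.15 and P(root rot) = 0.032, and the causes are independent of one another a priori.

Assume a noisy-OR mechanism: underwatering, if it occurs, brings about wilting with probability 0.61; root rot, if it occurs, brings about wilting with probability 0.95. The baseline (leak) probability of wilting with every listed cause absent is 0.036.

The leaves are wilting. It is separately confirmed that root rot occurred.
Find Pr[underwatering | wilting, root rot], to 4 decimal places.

Pr[underwatering | wilting, root rot] ≈ 0.1539

Under noisy-OR, P(wilting | causes) = 1 − (1−0.036)·∏(1−qᵢ) over the active causes.
P(wilting | root rot) = 0.9518×0.85 + 0.981202×0.15 = 0.809030 + 0.147180 = 0.956210
The underwatering-present share is 0.981202×0.15 = 0.147180.
P(underwatering | wilting, root rot) = 0.147180 / 0.956210 ≈ 0.1539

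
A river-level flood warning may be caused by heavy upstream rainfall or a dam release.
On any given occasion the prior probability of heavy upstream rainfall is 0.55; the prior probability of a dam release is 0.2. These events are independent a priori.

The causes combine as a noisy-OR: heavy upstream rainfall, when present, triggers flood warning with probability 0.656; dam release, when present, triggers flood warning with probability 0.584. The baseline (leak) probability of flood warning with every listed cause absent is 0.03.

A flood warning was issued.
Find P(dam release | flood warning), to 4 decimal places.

P(dam release | flood warning) ≈ 0.3281

Under noisy-OR, P(flood warning | causes) = 1 − (1−0.03)·∏(1−qᵢ) over the active causes.
Sum P(flood warning|·) weighted by the priors over the 4 (heavy upstream rainfall, dam release) configurations:
  P(flood warning) = 0.03×0.45×0.8 + 0.59648×0.45×0.2 + 0.66632×0.55×0.8 + 0.861189×0.55×0.2
        = 0.010800 + 0.053683 + 0.293181 + 0.094731 = 0.452395
Keeping only the dam release-present terms gives 0.148414, so
  P(dam release | flood warning) = 0.148414 / 0.452395 ≈ 0.3281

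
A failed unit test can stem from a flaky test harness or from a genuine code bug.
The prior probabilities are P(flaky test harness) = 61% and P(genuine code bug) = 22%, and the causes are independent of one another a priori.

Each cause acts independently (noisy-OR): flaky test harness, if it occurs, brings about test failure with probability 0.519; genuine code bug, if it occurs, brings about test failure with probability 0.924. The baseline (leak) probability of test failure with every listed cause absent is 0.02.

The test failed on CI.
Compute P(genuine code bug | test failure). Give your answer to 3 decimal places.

P(genuine code bug | test failure) ≈ 0.448

Under noisy-OR, P(test failure | causes) = 1 − (1−0.02)·∏(1−qᵢ) over the active causes.
For the numerator, keep only genuine code bug=true terms: 0.079410 + 0.129392 = 0.208802
The normalizing constant is 0.02*0.39*0.78 + 0.92552*0.39*0.22 + 0.52862*0.61*0.78 + 0.964175*0.61*0.22 = 0.466403
P(genuine code bug | test failure) = 0.208802/0.466403 ≈ 0.448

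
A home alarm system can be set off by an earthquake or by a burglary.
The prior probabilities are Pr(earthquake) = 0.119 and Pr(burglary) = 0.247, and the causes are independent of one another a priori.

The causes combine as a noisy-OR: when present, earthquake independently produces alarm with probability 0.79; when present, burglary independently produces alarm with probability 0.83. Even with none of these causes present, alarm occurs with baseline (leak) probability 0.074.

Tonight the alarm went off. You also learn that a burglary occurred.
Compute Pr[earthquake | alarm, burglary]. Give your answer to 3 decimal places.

Pr[earthquake | alarm, burglary] ≈ 0.134

Under noisy-OR, P(alarm | causes) = 1 − (1−0.074)·∏(1−qᵢ) over the active causes.
Numerator (weight on configurations with earthquake): 0.966942*0.119 = 0.115066
The normalizing constant is 0.84258*0.881 + 0.966942*0.119 = 0.857379
Posterior = 0.115066 / 0.857379 ≈ 0.134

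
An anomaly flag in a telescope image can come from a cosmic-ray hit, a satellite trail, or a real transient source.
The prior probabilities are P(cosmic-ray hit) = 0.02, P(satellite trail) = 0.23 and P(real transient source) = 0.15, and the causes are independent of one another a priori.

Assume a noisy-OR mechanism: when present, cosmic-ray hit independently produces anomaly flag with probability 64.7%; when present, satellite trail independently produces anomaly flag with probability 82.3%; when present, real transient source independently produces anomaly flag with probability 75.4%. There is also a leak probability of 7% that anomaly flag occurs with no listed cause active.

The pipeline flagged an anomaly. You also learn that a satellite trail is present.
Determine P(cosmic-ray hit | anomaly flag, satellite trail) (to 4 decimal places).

P(cosmic-ray hit | anomaly flag, satellite trail) ≈ 0.0222

Under noisy-OR, P(anomaly flag | causes) = 1 − (1−0.07)·∏(1−qᵢ) over the active causes.
P(anomaly flag | satellite trail) = 0.83539*0.98*0.85 + 0.959506*0.98*0.15 + 0.941893*0.02*0.85 + 0.985706*0.02*0.15 = 0.695880 + 0.141047 + 0.016012 + 0.002957 = 0.855896
Of this, 0.018969 comes from 0.016012 + 0.002957 (the cosmic-ray hit=true cases).
P(cosmic-ray hit | anomaly flag, satellite trail) = 0.018969 / 0.855896 ≈ 0.0222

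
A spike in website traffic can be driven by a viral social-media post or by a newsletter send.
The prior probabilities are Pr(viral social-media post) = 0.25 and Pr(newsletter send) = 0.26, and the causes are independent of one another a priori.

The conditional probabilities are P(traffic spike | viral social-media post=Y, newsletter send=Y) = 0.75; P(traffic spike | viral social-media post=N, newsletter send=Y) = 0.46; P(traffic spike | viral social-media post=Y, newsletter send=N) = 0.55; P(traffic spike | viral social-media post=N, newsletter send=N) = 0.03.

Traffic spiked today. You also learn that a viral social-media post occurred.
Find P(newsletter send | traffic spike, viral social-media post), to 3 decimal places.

P(traffic spike | viral social-media post) = 0.55·0.74 + 0.75·0.26 = 0.407000 + 0.195000 = 0.602000
Of this, 0.195000 comes from 0.75·0.26 (the newsletter send=true cases).
P(newsletter send | traffic spike, viral social-media post) = 0.195000 / 0.602000 ≈ 0.324

P(newsletter send | traffic spike, viral social-media post) ≈ 0.324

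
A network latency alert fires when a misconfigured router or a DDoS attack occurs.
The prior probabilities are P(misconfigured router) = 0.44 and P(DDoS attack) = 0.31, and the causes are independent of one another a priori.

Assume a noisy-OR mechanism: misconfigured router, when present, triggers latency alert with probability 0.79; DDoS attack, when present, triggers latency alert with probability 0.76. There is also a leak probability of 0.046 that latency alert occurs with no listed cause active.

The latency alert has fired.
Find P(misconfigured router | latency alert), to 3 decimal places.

Under noisy-OR, P(latency alert | causes) = 1 − (1−0.046)·∏(1−qᵢ) over the active causes.
P(latency alert) = 0.046*0.56*0.69 + 0.77104*0.56*0.31 + 0.79966*0.44*0.69 + 0.951918*0.44*0.31 = 0.017774 + 0.133853 + 0.242777 + 0.129842 = 0.524246
Restricting to configurations with misconfigured router present: 0.242777 + 0.129842 = 0.372619.
P(misconfigured router | latency alert) = 0.372619 / 0.524246 ≈ 0.711

P(misconfigured router | latency alert) ≈ 0.711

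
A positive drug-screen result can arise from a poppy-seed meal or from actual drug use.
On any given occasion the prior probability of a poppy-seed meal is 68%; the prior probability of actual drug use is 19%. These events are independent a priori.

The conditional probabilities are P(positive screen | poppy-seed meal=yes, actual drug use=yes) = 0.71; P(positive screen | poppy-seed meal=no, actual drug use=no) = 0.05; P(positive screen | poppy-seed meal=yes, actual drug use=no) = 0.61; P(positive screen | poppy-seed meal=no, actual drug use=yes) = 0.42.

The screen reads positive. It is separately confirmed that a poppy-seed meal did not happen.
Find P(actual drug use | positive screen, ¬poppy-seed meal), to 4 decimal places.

Enumerate both values of actual drug use and weight by the priors:
  P(positive screen | ¬poppy-seed meal) = 0.05*0.81 + 0.42*0.19
        = 0.040500 + 0.079800 = 0.120300
The terms with actual drug use present sum to 0.079800, so
  P(actual drug use | positive screen, ¬poppy-seed meal) = 0.079800 / 0.120300 ≈ 0.6633

P(actual drug use | positive screen, ¬poppy-seed meal) ≈ 0.6633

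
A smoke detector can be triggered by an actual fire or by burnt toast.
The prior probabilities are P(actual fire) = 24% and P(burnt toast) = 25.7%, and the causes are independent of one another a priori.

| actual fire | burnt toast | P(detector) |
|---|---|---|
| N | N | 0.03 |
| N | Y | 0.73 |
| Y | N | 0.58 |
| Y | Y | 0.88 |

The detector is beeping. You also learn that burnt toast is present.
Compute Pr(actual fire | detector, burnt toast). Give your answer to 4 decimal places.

Pr(actual fire | detector, burnt toast) ≈ 0.2757

Numerator (weight on configurations with actual fire): 0.88×0.24 = 0.211200
Normalizer over all consistent configurations: 0.73×0.76 + 0.88×0.24 = 0.766000
P(actual fire | detector, burnt toast) = 0.211200/0.766000 ≈ 0.2757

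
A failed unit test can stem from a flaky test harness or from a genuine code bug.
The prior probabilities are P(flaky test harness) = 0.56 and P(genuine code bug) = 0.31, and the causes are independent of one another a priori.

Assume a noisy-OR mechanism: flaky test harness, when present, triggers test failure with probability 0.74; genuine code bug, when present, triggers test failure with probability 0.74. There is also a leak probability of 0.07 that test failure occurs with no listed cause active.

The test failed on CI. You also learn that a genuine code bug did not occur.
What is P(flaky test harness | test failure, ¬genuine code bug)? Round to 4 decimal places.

P(flaky test harness | test failure, ¬genuine code bug) ≈ 0.9324

Under noisy-OR, P(test failure | causes) = 1 − (1−0.07)·∏(1−qᵢ) over the active causes.
Sum P(test failure|·) weighted by the priors over both values of flaky test harness:
  P(test failure | ¬genuine code bug) = 0.07·0.44 + 0.7582·0.56
        = 0.030800 + 0.424592 = 0.455392
The terms with flaky test harness present sum to 0.424592, so
  P(flaky test harness | test failure, ¬genuine code bug) = 0.424592 / 0.455392 ≈ 0.9324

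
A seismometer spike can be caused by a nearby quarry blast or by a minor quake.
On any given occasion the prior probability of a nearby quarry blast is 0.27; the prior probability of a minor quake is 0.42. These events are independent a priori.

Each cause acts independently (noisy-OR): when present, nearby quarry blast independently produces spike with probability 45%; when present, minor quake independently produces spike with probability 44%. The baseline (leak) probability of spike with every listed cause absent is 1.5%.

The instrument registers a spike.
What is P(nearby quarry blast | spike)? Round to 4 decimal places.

Under noisy-OR, P(spike | causes) = 1 − (1−0.015)·∏(1−qᵢ) over the active causes.
P(spike) = 0.015×0.73×0.58 + 0.4484×0.73×0.42 + 0.45825×0.27×0.58 + 0.69662×0.27×0.42 = 0.006351 + 0.137479 + 0.071762 + 0.078997 = 0.294589
Restricting to configurations with nearby quarry blast present: 0.071762 + 0.078997 = 0.150759.
P(nearby quarry blast | spike) = 0.150759 / 0.294589 ≈ 0.5118

P(nearby quarry blast | spike) ≈ 0.5118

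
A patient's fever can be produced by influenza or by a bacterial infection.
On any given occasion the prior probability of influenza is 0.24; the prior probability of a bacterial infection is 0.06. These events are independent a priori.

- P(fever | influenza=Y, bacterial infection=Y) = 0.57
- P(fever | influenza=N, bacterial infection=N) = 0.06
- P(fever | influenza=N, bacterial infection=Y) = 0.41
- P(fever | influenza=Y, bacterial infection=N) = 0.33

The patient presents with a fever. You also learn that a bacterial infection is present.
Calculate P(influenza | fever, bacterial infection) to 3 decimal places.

P(influenza | fever, bacterial infection) ≈ 0.305

P(fever | bacterial infection) = 0.41*0.76 + 0.57*0.24 = 0.311600 + 0.136800 = 0.448400
The influenza-present share is 0.57*0.24 = 0.136800.
Hence the posterior is 0.136800/0.448400 ≈ 0.305.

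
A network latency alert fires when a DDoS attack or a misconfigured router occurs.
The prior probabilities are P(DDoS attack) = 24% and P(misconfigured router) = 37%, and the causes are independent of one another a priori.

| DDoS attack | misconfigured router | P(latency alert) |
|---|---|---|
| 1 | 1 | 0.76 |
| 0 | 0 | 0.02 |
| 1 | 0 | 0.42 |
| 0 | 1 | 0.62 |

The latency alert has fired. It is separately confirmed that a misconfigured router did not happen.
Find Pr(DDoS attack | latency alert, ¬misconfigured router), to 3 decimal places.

P(latency alert | ¬misconfigured router) = 0.02·0.76 + 0.42·0.24 = 0.015200 + 0.100800 = 0.116000
The DDoS attack-present share is 0.42·0.24 = 0.100800.
P(DDoS attack | latency alert, ¬misconfigured router) = 0.100800 / 0.116000 ≈ 0.869

Pr(DDoS attack | latency alert, ¬misconfigured router) ≈ 0.869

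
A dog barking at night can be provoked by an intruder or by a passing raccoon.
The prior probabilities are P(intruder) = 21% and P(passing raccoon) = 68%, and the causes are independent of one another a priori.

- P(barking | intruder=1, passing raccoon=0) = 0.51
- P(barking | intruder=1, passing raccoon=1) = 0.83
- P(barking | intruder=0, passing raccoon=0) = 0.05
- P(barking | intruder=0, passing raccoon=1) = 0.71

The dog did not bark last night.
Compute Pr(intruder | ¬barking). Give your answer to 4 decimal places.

Enumerate the 4 (intruder, passing raccoon) configurations and weight by the priors:
  P(¬barking) = 0.95×0.79×0.32 + 0.29×0.79×0.68 + 0.49×0.21×0.32 + 0.17×0.21×0.68
        = 0.240160 + 0.155788 + 0.032928 + 0.024276 = 0.453152
Configurations with intruder contribute 0.057204, so
  P(intruder | ¬barking) = 0.057204 / 0.453152 ≈ 0.1262

Pr(intruder | ¬barking) ≈ 0.1262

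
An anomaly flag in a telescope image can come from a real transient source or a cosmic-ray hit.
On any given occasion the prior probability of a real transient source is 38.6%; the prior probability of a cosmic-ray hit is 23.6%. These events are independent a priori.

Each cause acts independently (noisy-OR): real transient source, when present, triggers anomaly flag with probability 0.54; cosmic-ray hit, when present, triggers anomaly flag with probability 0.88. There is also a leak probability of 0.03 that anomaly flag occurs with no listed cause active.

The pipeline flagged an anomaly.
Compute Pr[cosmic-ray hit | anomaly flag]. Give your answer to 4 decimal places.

Under noisy-OR, P(anomaly flag | causes) = 1 − (1−0.03)·∏(1−qᵢ) over the active causes.
P(anomaly flag) = 0.03*0.614*0.764 + 0.8836*0.614*0.236 + 0.5538*0.386*0.764 + 0.946456*0.386*0.236 = 0.014073 + 0.128037 + 0.163318 + 0.086218 = 0.391646
Restricting to configurations with cosmic-ray hit present: 0.128037 + 0.086218 = 0.214255.
P(cosmic-ray hit | anomaly flag) = 0.214255 / 0.391646 ≈ 0.5471

Pr[cosmic-ray hit | anomaly flag] ≈ 0.5471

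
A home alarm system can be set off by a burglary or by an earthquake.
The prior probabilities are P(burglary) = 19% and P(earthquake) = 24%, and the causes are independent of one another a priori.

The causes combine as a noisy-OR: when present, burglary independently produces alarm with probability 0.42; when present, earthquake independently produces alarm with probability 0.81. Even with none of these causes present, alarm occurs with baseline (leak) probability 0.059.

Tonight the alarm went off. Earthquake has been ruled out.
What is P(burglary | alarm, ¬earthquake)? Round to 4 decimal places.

Under noisy-OR, P(alarm | causes) = 1 − (1−0.059)·∏(1−qᵢ) over the active causes.
By total probability over both values of burglary:
  P(alarm | ¬earthquake) = 0.059·0.81 + 0.45422·0.19
        = 0.047790 + 0.086302 = 0.134092
Keeping only the burglary-present terms gives 0.086302, so
  P(burglary | alarm, ¬earthquake) = 0.086302 / 0.134092 ≈ 0.6436

P(burglary | alarm, ¬earthquake) ≈ 0.6436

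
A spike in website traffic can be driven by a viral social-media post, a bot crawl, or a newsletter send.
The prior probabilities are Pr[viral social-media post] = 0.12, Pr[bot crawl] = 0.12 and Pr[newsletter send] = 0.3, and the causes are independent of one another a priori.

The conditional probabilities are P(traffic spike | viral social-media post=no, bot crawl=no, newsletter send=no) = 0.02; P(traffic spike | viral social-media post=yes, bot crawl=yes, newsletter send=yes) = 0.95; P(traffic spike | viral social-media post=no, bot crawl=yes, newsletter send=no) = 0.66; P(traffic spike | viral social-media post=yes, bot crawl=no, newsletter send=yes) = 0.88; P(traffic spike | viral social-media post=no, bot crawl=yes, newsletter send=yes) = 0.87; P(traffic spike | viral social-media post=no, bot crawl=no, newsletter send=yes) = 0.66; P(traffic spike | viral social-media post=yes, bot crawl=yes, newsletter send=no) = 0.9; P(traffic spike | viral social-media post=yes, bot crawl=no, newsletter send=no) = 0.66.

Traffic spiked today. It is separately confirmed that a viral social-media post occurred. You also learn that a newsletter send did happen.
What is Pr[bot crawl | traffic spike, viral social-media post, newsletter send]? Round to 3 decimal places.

P(traffic spike | viral social-media post, newsletter send) = 0.88*0.88 + 0.95*0.12 = 0.774400 + 0.114000 = 0.888400
Of this, 0.114000 comes from 0.95*0.12 (the bot crawl=true cases).
Hence the posterior is 0.114000/0.888400 ≈ 0.128.

Pr[bot crawl | traffic spike, viral social-media post, newsletter send] ≈ 0.128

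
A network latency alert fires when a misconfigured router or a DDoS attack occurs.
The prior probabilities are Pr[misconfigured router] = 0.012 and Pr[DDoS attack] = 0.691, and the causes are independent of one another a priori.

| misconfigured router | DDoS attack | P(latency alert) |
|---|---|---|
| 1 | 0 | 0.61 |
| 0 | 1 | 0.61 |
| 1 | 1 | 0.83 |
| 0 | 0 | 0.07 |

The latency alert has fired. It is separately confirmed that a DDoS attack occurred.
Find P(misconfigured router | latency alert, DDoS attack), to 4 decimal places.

Weight on misconfigured router=true, given the evidence: 0.83*0.012 = 0.009960
The normalizing constant is 0.61*0.988 + 0.83*0.012 = 0.612640
Posterior = 0.009960 / 0.612640 ≈ 0.0163

P(misconfigured router | latency alert, DDoS attack) ≈ 0.0163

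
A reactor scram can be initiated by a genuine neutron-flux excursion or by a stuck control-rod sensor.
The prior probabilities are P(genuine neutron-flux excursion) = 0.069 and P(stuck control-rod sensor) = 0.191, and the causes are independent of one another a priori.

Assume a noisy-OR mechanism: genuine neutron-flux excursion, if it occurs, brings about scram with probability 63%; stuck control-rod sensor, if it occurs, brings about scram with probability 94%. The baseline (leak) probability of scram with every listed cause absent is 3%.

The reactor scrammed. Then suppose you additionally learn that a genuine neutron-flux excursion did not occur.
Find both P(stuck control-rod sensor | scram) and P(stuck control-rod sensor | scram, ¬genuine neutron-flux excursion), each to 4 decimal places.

P(stuck control-rod sensor | scram) ≈ 0.7555; P(stuck control-rod sensor | scram, ¬genuine neutron-flux excursion) ≈ 0.8811

Under noisy-OR, P(scram | causes) = 1 − (1−0.03)·∏(1−qᵢ) over the active causes.
For the numerator, keep only stuck control-rod sensor=true terms: 0.167472 + 0.012895 = 0.180367
Normalizer over all consistent configurations: 0.03*0.931*0.809 + 0.9418*0.931*0.191 + 0.6411*0.069*0.809 + 0.978466*0.069*0.191 = 0.238749
P(stuck control-rod sensor | scram) = 0.180367/0.238749 ≈ 0.7555

With the extra evidence:
By total probability over both values of stuck control-rod sensor:
  P(scram | ¬genuine neutron-flux excursion) = 0.03×0.809 + 0.9418×0.191
        = 0.024270 + 0.179884 = 0.204154
Configurations with stuck control-rod sensor contribute 0.179884, so
  P(stuck control-rod sensor | scram, ¬genuine neutron-flux excursion) = 0.179884 / 0.204154 ≈ 0.8811
Ruling out genuine neutron-flux excursion raises the posterior on stuck control-rod sensor — the flip side of explaining away.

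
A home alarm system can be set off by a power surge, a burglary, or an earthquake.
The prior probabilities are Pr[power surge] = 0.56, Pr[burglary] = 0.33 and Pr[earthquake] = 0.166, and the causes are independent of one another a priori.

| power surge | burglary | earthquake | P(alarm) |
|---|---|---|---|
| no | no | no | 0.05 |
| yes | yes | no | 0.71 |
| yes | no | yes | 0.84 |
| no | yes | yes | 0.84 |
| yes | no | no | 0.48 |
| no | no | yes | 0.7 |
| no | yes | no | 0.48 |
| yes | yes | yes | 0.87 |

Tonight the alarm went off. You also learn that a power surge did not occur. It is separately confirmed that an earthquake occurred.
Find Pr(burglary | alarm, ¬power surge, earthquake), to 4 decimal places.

Enumerate both values of burglary and weight by the priors:
  P(alarm | ¬power surge, earthquake) = 0.7*0.67 + 0.84*0.33
        = 0.469000 + 0.277200 = 0.746200
Configurations with burglary contribute 0.277200, so
  P(burglary | alarm, ¬power surge, earthquake) = 0.277200 / 0.746200 ≈ 0.3715

Pr(burglary | alarm, ¬power surge, earthquake) ≈ 0.3715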